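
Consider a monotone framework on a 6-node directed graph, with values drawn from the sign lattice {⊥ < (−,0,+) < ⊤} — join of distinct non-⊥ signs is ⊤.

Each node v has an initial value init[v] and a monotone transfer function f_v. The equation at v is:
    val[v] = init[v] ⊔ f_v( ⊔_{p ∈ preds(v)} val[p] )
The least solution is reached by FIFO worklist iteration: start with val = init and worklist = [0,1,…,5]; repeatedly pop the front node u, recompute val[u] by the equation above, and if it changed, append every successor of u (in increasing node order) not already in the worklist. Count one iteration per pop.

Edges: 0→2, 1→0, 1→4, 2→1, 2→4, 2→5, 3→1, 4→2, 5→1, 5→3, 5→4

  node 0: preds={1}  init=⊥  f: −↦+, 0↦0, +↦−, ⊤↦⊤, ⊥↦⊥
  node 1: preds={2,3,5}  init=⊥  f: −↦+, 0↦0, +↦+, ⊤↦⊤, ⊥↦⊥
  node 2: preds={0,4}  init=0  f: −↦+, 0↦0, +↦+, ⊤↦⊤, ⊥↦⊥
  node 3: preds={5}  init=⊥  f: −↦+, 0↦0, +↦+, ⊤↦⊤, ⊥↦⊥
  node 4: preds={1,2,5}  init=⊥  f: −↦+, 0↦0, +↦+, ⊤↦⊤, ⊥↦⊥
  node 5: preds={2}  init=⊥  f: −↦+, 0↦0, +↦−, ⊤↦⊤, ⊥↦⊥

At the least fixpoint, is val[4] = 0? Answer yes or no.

yes

Iteration log — 12 steps:
  step 1. node 0  ⊔preds=⊥  new=⊥  stable
  step 2. node 1  ⊔preds=0  new=0  old=⊥  +wl: 0
  step 3. node 2  ⊔preds=⊥  new=0  stable
  step 4. node 3  ⊔preds=⊥  new=⊥  stable
  step 5. node 4  ⊔preds=0  new=0  old=⊥  +wl: 2
  step 6. node 5  ⊔preds=0  new=0  old=⊥  +wl: 1,3,4
  step 7. node 0  ⊔preds=0  new=0  old=⊥  +wl: 
  step 8. node 2  ⊔preds=0  new=0  stable
  step 9. node 1  ⊔preds=0  new=0  stable
  step 10. node 3  ⊔preds=0  new=0  old=⊥  +wl: 1
  step 11. node 4  ⊔preds=0  new=0  stable
  step 12. node 1  ⊔preds=0  new=0  stable

Least fixpoint reached:
  node 0: 0
  node 1: 0
  node 2: 0
  node 3: 0
  node 4: 0
  node 5: 0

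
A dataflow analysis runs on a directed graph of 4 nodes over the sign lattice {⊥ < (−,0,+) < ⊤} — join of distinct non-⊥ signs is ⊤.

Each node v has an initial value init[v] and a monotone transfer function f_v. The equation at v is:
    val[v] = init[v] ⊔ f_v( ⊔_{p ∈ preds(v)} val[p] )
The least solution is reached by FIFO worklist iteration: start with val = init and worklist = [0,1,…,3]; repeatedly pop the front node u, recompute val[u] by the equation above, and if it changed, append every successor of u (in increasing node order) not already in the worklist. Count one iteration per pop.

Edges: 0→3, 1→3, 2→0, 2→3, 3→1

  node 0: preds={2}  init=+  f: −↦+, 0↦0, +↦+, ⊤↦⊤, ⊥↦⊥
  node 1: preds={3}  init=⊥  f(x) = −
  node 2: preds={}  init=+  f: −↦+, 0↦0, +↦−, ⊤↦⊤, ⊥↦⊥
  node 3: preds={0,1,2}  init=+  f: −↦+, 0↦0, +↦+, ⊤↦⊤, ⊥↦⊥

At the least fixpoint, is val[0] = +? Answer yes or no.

Iteration log — 5 steps:
  step 1. node 0  ⊔preds=+  new=+  stable
  step 2. node 1  ⊔preds=+  new=−  old=⊥  +wl: 
  step 3. node 2  ⊔preds=⊥  new=+  stable
  step 4. node 3  ⊔preds=⊤  new=⊤  old=+  +wl: 1
  step 5. node 1  ⊔preds=⊤  new=−  stable

Least fixpoint reached:
  node 0: +
  node 1: −
  node 2: +
  node 3: ⊤

yes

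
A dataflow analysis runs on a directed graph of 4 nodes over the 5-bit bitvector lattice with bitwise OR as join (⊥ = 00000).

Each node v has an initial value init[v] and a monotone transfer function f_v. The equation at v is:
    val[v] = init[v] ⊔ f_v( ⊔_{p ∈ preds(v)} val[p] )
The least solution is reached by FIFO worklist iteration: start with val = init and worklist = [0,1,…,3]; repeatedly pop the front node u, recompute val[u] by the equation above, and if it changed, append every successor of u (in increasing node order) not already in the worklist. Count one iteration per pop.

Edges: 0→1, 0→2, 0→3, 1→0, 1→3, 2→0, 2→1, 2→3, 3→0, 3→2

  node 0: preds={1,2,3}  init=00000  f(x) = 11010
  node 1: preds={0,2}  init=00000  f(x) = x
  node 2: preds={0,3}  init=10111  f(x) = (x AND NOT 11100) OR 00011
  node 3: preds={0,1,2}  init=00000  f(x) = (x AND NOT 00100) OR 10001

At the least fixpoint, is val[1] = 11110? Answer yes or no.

no

Iteration log — 6 steps:
  step 1. node 0  ⊔preds=10111  new=11010  old=00000  +wl: 
  step 2. node 1  ⊔preds=11111  new=11111  old=00000  +wl: 0
  step 3. node 2  ⊔preds=11010  new=10111  stable
  step 4. node 3  ⊔preds=11111  new=11011  old=00000  +wl: 2
  step 5. node 0  ⊔preds=11111  new=11010  stable
  step 6. node 2  ⊔preds=11011  new=10111  stable

Least fixpoint reached:
  node 0: 11010
  node 1: 11111
  node 2: 10111
  node 3: 11011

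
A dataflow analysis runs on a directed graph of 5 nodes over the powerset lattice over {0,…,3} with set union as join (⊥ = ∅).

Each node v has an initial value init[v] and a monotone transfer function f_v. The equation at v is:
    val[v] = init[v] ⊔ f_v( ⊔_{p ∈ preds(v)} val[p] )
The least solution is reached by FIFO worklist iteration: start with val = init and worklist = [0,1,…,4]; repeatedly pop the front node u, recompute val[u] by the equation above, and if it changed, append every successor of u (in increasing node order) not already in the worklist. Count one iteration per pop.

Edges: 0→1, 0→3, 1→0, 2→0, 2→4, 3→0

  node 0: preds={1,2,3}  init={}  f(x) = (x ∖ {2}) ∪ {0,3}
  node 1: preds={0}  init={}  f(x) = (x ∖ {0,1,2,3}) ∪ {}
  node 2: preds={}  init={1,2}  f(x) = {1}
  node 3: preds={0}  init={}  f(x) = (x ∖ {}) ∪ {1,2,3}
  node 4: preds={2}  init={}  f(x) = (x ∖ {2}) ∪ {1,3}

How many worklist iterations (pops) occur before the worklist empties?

6

Iteration log — 6 steps:
  step 1. node 0  ⊔preds={1,2}  new={0,1,3}  old={}  +wl: 
  step 2. node 1  ⊔preds={0,1,3}  new={}  stable
  step 3. node 2  ⊔preds={}  new={1,2}  stable
  step 4. node 3  ⊔preds={0,1,3}  new={0,1,2,3}  old={}  +wl: 0
  step 5. node 4  ⊔preds={1,2}  new={1,3}  old={}  +wl: 
  step 6. node 0  ⊔preds={0,1,2,3}  new={0,1,3}  stable

Least fixpoint reached:
  node 0: {0,1,3}
  node 1: {}
  node 2: {1,2}
  node 3: {0,1,2,3}
  node 4: {1,3}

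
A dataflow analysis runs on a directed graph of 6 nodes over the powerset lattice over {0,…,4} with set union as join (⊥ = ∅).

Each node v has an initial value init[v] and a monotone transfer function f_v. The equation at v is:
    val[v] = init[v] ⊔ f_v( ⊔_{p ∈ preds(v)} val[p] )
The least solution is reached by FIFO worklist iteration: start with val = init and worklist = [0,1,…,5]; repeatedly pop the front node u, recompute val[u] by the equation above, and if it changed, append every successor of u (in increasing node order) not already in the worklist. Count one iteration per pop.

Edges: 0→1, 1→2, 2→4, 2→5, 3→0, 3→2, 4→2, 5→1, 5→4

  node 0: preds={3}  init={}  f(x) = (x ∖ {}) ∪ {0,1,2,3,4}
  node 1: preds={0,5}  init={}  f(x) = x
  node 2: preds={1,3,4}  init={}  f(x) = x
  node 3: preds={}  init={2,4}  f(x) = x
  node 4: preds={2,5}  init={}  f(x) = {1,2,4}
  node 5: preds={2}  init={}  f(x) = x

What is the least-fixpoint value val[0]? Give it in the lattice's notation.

Trace (9 dequeues):
  [1] u=0 | in {2,4} | out {0,1,2,3,4} | prev {} | push {}
  [2] u=1 | in {0,1,2,3,4} | out {0,1,2,3,4} | prev {} | push {}
  [3] u=2 | in {0,1,2,3,4} | out {0,1,2,3,4} | prev {} | push {}
  [4] u=3 | in {} | out {2,4} | ==
  [5] u=4 | in {0,1,2,3,4} | out {1,2,4} | prev {} | push {2}
  [6] u=5 | in {0,1,2,3,4} | out {0,1,2,3,4} | prev {} | push {1,4}
  [7] u=2 | in {0,1,2,3,4} | out {0,1,2,3,4} | ==
  [8] u=1 | in {0,1,2,3,4} | out {0,1,2,3,4} | ==
  [9] u=4 | in {0,1,2,3,4} | out {1,2,4} | ==

Converged values:
  [0] {0,1,2,3,4}
  [1] {0,1,2,3,4}
  [2] {0,1,2,3,4}
  [3] {2,4}
  [4] {1,2,4}
  [5] {0,1,2,3,4}

{0,1,2,3,4}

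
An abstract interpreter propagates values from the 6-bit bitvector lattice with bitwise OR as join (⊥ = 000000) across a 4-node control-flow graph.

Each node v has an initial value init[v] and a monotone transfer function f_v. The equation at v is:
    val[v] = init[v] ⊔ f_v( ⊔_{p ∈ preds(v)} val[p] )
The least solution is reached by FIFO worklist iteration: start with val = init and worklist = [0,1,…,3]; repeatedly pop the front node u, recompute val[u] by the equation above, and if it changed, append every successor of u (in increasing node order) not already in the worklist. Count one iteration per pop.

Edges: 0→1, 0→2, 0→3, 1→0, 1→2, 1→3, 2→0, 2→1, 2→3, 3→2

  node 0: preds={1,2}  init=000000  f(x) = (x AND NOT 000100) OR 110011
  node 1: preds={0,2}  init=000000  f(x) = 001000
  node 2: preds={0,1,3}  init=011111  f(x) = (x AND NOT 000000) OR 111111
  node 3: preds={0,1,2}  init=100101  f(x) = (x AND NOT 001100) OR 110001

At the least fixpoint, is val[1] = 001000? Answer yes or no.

yes

Trace (7 dequeues):
  [1] u=0 | in 011111 | out 111011 | prev 000000 | push {}
  [2] u=1 | in 111111 | out 001000 | prev 000000 | push {0}
  [3] u=2 | in 111111 | out 111111 | prev 011111 | push {1}
  [4] u=3 | in 111111 | out 110111 | prev 100101 | push {2}
  [5] u=0 | in 111111 | out 111011 | ==
  [6] u=1 | in 111111 | out 001000 | ==
  [7] u=2 | in 111111 | out 111111 | ==

Converged values:
  [0] 111011
  [1] 001000
  [2] 111111
  [3] 110111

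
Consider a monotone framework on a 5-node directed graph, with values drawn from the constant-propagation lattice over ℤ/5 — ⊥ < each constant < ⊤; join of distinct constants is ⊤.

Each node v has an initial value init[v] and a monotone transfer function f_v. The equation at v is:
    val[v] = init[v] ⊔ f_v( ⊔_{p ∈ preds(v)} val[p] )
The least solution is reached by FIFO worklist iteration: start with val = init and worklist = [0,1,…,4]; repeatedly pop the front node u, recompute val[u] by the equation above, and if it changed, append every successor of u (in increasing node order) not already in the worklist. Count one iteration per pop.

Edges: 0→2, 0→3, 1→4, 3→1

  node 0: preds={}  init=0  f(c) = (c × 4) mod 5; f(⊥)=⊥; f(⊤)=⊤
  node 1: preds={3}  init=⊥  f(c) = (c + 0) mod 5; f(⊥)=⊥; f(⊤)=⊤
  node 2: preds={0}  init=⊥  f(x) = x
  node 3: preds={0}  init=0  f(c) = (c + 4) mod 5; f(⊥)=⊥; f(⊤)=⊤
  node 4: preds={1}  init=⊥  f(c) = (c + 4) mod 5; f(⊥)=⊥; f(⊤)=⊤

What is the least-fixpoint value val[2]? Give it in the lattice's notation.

Worklist (7 pops):
  #1 pop 0: in=⊥ → 0 (no change)
  #2 pop 1: in=0 → 0 (was ⊥); enqueue []
  #3 pop 2: in=0 → 0 (was ⊥); enqueue []
  #4 pop 3: in=0 → ⊤ (was 0); enqueue [1]
  #5 pop 4: in=0 → 4 (was ⊥); enqueue []
  #6 pop 1: in=⊤ → ⊤ (was 0); enqueue [4]
  #7 pop 4: in=⊤ → ⊤ (was 4); enqueue []

Fixpoint:
  val[0] = 0
  val[1] = ⊤
  val[2] = 0
  val[3] = ⊤
  val[4] = ⊤

0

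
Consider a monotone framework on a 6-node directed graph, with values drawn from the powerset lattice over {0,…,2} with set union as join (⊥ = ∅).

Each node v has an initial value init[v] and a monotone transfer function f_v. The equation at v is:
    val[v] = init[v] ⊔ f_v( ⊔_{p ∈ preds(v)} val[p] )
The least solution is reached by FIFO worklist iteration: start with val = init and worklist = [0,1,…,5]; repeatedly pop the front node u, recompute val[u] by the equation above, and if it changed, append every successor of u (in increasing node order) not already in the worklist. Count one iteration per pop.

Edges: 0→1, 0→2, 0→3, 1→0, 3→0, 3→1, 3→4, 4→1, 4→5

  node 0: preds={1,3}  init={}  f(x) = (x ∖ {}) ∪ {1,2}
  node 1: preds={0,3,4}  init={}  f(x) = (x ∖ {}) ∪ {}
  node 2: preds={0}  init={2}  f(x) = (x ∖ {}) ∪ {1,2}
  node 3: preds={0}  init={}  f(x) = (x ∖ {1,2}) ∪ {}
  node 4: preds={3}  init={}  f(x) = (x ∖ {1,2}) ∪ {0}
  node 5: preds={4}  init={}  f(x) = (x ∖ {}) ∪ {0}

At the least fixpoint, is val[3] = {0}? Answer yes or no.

yes

Iteration log — 15 steps:
  step 1. node 0  ⊔preds={}  new={1,2}  old={}  +wl: 
  step 2. node 1  ⊔preds={1,2}  new={1,2}  old={}  +wl: 0
  step 3. node 2  ⊔preds={1,2}  new={1,2}  old={2}  +wl: 
  step 4. node 3  ⊔preds={1,2}  new={}  stable
  step 5. node 4  ⊔preds={}  new={0}  old={}  +wl: 1
  step 6. node 5  ⊔preds={0}  new={0}  old={}  +wl: 
  step 7. node 0  ⊔preds={1,2}  new={1,2}  stable
  step 8. node 1  ⊔preds={0,1,2}  new={0,1,2}  old={1,2}  +wl: 0
  step 9. node 0  ⊔preds={0,1,2}  new={0,1,2}  old={1,2}  +wl: 1,2,3
  step 10. node 1  ⊔preds={0,1,2}  new={0,1,2}  stable
  step 11. node 2  ⊔preds={0,1,2}  new={0,1,2}  old={1,2}  +wl: 
  step 12. node 3  ⊔preds={0,1,2}  new={0}  old={}  +wl: 0,1,4
  step 13. node 0  ⊔preds={0,1,2}  new={0,1,2}  stable
  step 14. node 1  ⊔preds={0,1,2}  new={0,1,2}  stable
  step 15. node 4  ⊔preds={0}  new={0}  stable

Least fixpoint reached:
  node 0: {0,1,2}
  node 1: {0,1,2}
  node 2: {0,1,2}
  node 3: {0}
  node 4: {0}
  node 5: {0}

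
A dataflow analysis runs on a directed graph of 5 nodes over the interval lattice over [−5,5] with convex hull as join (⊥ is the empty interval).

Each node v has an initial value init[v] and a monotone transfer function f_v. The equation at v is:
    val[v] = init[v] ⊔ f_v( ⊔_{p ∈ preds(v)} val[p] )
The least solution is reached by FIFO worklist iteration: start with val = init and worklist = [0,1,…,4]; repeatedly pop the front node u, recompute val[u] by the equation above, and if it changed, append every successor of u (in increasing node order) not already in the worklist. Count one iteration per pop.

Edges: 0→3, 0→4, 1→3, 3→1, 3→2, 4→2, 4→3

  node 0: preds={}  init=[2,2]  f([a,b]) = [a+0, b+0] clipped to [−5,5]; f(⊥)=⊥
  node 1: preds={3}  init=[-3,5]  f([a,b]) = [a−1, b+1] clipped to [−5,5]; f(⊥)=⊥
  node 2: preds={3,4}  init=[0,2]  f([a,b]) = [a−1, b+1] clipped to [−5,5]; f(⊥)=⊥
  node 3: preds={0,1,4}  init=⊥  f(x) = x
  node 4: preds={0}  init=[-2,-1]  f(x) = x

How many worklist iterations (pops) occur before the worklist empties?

13

Worklist (13 pops):
  #1 pop 0: in=⊥ → [2,2] (no change)
  #2 pop 1: in=⊥ → [-3,5] (no change)
  #3 pop 2: in=[-2,-1] → [-3,2] (was [0,2]); enqueue []
  #4 pop 3: in=[-3,5] → [-3,5] (was ⊥); enqueue [1,2]
  #5 pop 4: in=[2,2] → [-2,2] (was [-2,-1]); enqueue [3]
  #6 pop 1: in=[-3,5] → [-4,5] (was [-3,5]); enqueue []
  #7 pop 2: in=[-3,5] → [-4,5] (was [-3,2]); enqueue []
  #8 pop 3: in=[-4,5] → [-4,5] (was [-3,5]); enqueue [1,2]
  #9 pop 1: in=[-4,5] → [-5,5] (was [-4,5]); enqueue [3]
  #10 pop 2: in=[-4,5] → [-5,5] (was [-4,5]); enqueue []
  #11 pop 3: in=[-5,5] → [-5,5] (was [-4,5]); enqueue [1,2]
  #12 pop 1: in=[-5,5] → [-5,5] (no change)
  #13 pop 2: in=[-5,5] → [-5,5] (no change)

Fixpoint:
  val[0] = [2,2]
  val[1] = [-5,5]
  val[2] = [-5,5]
  val[3] = [-5,5]
  val[4] = [-2,2]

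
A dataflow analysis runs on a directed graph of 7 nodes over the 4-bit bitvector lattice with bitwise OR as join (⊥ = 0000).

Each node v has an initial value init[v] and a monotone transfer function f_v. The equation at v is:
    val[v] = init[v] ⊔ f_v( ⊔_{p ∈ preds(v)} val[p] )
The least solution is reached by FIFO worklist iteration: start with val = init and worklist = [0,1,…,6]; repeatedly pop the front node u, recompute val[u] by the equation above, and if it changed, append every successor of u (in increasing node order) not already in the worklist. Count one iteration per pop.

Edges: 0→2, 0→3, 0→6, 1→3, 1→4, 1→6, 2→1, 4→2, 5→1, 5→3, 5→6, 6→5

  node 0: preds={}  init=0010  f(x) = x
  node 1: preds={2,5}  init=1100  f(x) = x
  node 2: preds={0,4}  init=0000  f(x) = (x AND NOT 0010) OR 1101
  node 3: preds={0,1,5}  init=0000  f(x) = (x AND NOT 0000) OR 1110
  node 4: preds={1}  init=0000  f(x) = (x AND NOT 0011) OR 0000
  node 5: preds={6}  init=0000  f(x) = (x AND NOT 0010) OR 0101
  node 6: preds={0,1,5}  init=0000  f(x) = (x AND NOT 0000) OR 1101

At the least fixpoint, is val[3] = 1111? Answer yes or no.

yes

Trace (15 dequeues):
  [1] u=0 | in 0000 | out 0010 | ==
  [2] u=1 | in 0000 | out 1100 | ==
  [3] u=2 | in 0010 | out 1101 | prev 0000 | push {1}
  [4] u=3 | in 1110 | out 1110 | prev 0000 | push {}
  [5] u=4 | in 1100 | out 1100 | prev 0000 | push {2}
  [6] u=5 | in 0000 | out 0101 | prev 0000 | push {3}
  [7] u=6 | in 1111 | out 1111 | prev 0000 | push {5}
  [8] u=1 | in 1101 | out 1101 | prev 1100 | push {4,6}
  [9] u=2 | in 1110 | out 1101 | ==
  [10] u=3 | in 1111 | out 1111 | prev 1110 | push {}
  [11] u=5 | in 1111 | out 1101 | prev 0101 | push {1,3}
  [12] u=4 | in 1101 | out 1100 | ==
  [13] u=6 | in 1111 | out 1111 | ==
  [14] u=1 | in 1101 | out 1101 | ==
  [15] u=3 | in 1111 | out 1111 | ==

Converged values:
  [0] 0010
  [1] 1101
  [2] 1101
  [3] 1111
  [4] 1100
  [5] 1101
  [6] 1111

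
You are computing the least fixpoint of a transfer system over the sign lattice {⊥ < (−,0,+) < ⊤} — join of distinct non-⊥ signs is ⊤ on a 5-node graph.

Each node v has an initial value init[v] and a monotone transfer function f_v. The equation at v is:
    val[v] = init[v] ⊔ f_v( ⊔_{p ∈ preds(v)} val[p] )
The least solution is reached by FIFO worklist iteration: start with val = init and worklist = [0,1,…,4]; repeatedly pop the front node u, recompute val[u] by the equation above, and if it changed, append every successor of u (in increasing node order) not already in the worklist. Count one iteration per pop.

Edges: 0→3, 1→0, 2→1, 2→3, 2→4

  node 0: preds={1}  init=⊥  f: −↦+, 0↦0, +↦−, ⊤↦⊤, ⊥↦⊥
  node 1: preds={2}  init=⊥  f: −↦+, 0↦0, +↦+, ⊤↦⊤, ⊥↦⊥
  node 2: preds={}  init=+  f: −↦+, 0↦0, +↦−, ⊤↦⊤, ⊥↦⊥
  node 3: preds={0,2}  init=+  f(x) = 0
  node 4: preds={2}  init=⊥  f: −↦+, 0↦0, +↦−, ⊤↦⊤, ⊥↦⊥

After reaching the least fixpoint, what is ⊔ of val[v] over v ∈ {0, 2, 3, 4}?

Worklist (7 pops):
  #1 pop 0: in=⊥ → ⊥ (no change)
  #2 pop 1: in=+ → + (was ⊥); enqueue [0]
  #3 pop 2: in=⊥ → + (no change)
  #4 pop 3: in=+ → ⊤ (was +); enqueue []
  #5 pop 4: in=+ → − (was ⊥); enqueue []
  #6 pop 0: in=+ → − (was ⊥); enqueue [3]
  #7 pop 3: in=⊤ → ⊤ (no change)

Fixpoint:
  val[0] = −
  val[1] = +
  val[2] = +
  val[3] = ⊤
  val[4] = −

⊤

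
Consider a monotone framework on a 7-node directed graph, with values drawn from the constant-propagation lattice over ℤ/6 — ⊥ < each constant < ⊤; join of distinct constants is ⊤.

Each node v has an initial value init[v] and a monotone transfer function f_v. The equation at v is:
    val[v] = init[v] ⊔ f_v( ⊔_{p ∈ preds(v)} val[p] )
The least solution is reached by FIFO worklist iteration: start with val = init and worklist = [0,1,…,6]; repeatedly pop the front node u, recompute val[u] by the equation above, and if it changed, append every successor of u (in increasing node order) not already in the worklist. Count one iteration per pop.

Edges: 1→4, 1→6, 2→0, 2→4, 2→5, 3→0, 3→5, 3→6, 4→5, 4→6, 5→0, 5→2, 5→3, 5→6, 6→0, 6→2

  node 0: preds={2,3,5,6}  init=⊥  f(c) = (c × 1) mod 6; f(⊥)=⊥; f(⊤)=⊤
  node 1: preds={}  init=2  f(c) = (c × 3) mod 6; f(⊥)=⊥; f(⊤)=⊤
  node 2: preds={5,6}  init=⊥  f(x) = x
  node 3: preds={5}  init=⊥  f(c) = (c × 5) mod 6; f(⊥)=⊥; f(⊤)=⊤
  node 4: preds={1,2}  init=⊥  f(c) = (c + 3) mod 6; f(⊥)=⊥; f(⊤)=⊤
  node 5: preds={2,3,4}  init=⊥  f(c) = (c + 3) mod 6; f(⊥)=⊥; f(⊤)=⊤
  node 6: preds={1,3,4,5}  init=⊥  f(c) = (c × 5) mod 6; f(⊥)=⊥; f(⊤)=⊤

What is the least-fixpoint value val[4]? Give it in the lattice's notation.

Worklist (20 pops):
  #1 pop 0: in=⊥ → ⊥ (no change)
  #2 pop 1: in=⊥ → 2 (no change)
  #3 pop 2: in=⊥ → ⊥ (no change)
  #4 pop 3: in=⊥ → ⊥ (no change)
  #5 pop 4: in=2 → 5 (was ⊥); enqueue []
  #6 pop 5: in=5 → 2 (was ⊥); enqueue [0,2,3]
  #7 pop 6: in=⊤ → ⊤ (was ⊥); enqueue []
  #8 pop 0: in=⊤ → ⊤ (was ⊥); enqueue []
  #9 pop 2: in=⊤ → ⊤ (was ⊥); enqueue [0,4,5]
  #10 pop 3: in=2 → 4 (was ⊥); enqueue [6]
  #11 pop 0: in=⊤ → ⊤ (no change)
  #12 pop 4: in=⊤ → ⊤ (was 5); enqueue []
  #13 pop 5: in=⊤ → ⊤ (was 2); enqueue [0,2,3]
  #14 pop 6: in=⊤ → ⊤ (no change)
  #15 pop 0: in=⊤ → ⊤ (no change)
  #16 pop 2: in=⊤ → ⊤ (no change)
  #17 pop 3: in=⊤ → ⊤ (was 4); enqueue [0,5,6]
  #18 pop 0: in=⊤ → ⊤ (no change)
  #19 pop 5: in=⊤ → ⊤ (no change)
  #20 pop 6: in=⊤ → ⊤ (no change)

Fixpoint:
  val[0] = ⊤
  val[1] = 2
  val[2] = ⊤
  val[3] = ⊤
  val[4] = ⊤
  val[5] = ⊤
  val[6] = ⊤

⊤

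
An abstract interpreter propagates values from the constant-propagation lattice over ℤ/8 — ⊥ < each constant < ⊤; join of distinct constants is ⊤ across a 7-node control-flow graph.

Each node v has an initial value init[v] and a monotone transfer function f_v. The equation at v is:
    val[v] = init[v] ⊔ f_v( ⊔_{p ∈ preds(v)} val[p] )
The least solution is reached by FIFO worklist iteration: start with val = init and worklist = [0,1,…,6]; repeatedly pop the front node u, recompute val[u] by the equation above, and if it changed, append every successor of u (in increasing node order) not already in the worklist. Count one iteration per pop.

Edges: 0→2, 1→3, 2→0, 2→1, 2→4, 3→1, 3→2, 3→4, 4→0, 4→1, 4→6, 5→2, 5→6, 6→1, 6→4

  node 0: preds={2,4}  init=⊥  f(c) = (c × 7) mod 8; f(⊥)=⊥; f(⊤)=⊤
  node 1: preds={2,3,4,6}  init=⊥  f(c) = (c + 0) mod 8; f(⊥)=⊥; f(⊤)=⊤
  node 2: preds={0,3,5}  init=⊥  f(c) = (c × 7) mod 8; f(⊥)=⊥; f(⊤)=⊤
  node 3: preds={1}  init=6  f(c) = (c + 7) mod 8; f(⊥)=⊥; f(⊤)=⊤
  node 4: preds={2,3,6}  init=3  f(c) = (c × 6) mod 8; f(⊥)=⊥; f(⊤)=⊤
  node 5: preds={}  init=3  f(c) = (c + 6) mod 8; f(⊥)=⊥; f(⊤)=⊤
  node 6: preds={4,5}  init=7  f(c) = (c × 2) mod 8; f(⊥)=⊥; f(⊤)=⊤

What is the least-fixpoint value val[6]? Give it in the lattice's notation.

⊤

Trace (11 dequeues):
  [1] u=0 | in 3 | out 5 | prev ⊥ | push {}
  [2] u=1 | in ⊤ | out ⊤ | prev ⊥ | push {}
  [3] u=2 | in ⊤ | out ⊤ | prev ⊥ | push {0,1}
  [4] u=3 | in ⊤ | out ⊤ | prev 6 | push {2}
  [5] u=4 | in ⊤ | out ⊤ | prev 3 | push {}
  [6] u=5 | in ⊥ | out 3 | ==
  [7] u=6 | in ⊤ | out ⊤ | prev 7 | push {4}
  [8] u=0 | in ⊤ | out ⊤ | prev 5 | push {}
  [9] u=1 | in ⊤ | out ⊤ | ==
  [10] u=2 | in ⊤ | out ⊤ | ==
  [11] u=4 | in ⊤ | out ⊤ | ==

Converged values:
  [0] ⊤
  [1] ⊤
  [2] ⊤
  [3] ⊤
  [4] ⊤
  [5] 3
  [6] ⊤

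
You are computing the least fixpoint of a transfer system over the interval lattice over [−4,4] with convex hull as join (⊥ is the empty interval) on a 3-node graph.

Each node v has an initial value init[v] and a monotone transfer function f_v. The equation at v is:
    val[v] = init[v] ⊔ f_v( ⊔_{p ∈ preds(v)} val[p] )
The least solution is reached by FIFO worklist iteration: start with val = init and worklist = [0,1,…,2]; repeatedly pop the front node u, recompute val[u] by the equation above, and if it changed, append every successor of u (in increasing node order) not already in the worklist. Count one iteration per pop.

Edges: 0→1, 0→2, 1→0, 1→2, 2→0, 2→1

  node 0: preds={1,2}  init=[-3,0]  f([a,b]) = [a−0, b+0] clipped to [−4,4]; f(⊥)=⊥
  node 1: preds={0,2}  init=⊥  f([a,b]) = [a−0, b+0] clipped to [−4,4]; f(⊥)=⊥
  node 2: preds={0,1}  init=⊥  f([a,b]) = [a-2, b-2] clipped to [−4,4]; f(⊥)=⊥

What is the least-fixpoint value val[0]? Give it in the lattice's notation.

[-4,0]

Trace (7 dequeues):
  [1] u=0 | in ⊥ | out [-3,0] | ==
  [2] u=1 | in [-3,0] | out [-3,0] | prev ⊥ | push {0}
  [3] u=2 | in [-3,0] | out [-4,-2] | prev ⊥ | push {1}
  [4] u=0 | in [-4,0] | out [-4,0] | prev [-3,0] | push {2}
  [5] u=1 | in [-4,0] | out [-4,0] | prev [-3,0] | push {0}
  [6] u=2 | in [-4,0] | out [-4,-2] | ==
  [7] u=0 | in [-4,0] | out [-4,0] | ==

Converged values:
  [0] [-4,0]
  [1] [-4,0]
  [2] [-4,-2]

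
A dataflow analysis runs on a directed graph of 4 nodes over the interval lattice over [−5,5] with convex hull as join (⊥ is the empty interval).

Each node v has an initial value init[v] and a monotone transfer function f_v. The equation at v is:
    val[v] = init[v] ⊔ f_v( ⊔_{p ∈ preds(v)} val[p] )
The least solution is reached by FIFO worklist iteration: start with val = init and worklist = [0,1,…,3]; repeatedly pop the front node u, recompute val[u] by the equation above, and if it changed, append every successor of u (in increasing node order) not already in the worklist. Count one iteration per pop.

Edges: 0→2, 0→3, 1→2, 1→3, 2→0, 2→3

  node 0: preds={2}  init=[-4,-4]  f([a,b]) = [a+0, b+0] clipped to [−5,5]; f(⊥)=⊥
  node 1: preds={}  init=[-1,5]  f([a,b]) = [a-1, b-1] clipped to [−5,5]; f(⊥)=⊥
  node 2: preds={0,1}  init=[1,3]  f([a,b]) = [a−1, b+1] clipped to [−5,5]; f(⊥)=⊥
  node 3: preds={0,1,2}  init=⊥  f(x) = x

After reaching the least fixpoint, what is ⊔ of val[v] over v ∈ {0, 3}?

[-5,5]

Iteration log — 7 steps:
  step 1. node 0  ⊔preds=[1,3]  new=[-4,3]  old=[-4,-4]  +wl: 
  step 2. node 1  ⊔preds=⊥  new=[-1,5]  stable
  step 3. node 2  ⊔preds=[-4,5]  new=[-5,5]  old=[1,3]  +wl: 0
  step 4. node 3  ⊔preds=[-5,5]  new=[-5,5]  old=⊥  +wl: 
  step 5. node 0  ⊔preds=[-5,5]  new=[-5,5]  old=[-4,3]  +wl: 2,3
  step 6. node 2  ⊔preds=[-5,5]  new=[-5,5]  stable
  step 7. node 3  ⊔preds=[-5,5]  new=[-5,5]  stable

Least fixpoint reached:
  node 0: [-5,5]
  node 1: [-1,5]
  node 2: [-5,5]
  node 3: [-5,5]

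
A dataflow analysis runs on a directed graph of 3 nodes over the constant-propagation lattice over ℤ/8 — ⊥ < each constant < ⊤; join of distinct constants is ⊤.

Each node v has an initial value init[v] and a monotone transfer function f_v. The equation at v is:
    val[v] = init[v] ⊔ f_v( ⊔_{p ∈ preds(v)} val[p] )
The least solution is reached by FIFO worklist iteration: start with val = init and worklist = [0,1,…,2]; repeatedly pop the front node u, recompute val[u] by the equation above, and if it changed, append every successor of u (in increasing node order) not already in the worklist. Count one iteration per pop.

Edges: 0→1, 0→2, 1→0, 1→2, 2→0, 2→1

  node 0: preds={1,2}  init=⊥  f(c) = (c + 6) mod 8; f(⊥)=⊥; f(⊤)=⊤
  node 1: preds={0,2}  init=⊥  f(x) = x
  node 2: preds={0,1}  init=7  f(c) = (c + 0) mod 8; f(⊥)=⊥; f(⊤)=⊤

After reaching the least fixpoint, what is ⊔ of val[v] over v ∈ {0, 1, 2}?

⊤

Trace (6 dequeues):
  [1] u=0 | in 7 | out 5 | prev ⊥ | push {}
  [2] u=1 | in ⊤ | out ⊤ | prev ⊥ | push {0}
  [3] u=2 | in ⊤ | out ⊤ | prev 7 | push {1}
  [4] u=0 | in ⊤ | out ⊤ | prev 5 | push {2}
  [5] u=1 | in ⊤ | out ⊤ | ==
  [6] u=2 | in ⊤ | out ⊤ | ==

Converged values:
  [0] ⊤
  [1] ⊤
  [2] ⊤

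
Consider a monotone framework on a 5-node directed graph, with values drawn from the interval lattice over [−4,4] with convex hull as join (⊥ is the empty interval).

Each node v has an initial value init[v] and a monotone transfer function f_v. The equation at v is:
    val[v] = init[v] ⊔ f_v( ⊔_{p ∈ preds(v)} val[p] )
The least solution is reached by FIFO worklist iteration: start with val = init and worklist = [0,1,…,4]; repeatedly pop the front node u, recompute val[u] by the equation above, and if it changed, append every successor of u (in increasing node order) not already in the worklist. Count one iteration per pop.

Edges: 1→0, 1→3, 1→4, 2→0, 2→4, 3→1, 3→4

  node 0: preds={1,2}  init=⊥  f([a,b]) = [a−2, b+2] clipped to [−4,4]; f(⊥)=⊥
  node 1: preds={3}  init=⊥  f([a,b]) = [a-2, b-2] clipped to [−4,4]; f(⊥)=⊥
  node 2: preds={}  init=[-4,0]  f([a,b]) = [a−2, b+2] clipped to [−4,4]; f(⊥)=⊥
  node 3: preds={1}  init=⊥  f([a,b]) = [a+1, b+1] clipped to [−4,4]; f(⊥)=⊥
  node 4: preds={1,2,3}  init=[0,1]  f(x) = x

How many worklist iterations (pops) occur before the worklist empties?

5

Iteration log — 5 steps:
  step 1. node 0  ⊔preds=[-4,0]  new=[-4,2]  old=⊥  +wl: 
  step 2. node 1  ⊔preds=⊥  new=⊥  stable
  step 3. node 2  ⊔preds=⊥  new=[-4,0]  stable
  step 4. node 3  ⊔preds=⊥  new=⊥  stable
  step 5. node 4  ⊔preds=[-4,0]  new=[-4,1]  old=[0,1]  +wl: 

Least fixpoint reached:
  node 0: [-4,2]
  node 1: ⊥
  node 2: [-4,0]
  node 3: ⊥
  node 4: [-4,1]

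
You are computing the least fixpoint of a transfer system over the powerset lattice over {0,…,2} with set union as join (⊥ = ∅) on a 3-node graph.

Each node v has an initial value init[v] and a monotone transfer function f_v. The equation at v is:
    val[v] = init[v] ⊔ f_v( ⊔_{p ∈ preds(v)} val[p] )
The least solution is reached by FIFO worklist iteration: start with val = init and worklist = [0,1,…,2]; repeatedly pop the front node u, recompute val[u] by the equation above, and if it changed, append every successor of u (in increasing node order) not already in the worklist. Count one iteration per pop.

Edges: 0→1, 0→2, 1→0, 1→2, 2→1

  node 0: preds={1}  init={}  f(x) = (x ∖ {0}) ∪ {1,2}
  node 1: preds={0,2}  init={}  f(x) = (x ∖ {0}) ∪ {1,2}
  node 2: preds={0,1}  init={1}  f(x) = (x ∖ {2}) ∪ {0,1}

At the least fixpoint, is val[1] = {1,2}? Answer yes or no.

yes

Worklist (5 pops):
  #1 pop 0: in={} → {1,2} (was {}); enqueue []
  #2 pop 1: in={1,2} → {1,2} (was {}); enqueue [0]
  #3 pop 2: in={1,2} → {0,1} (was {1}); enqueue [1]
  #4 pop 0: in={1,2} → {1,2} (no change)
  #5 pop 1: in={0,1,2} → {1,2} (no change)

Fixpoint:
  val[0] = {1,2}
  val[1] = {1,2}
  val[2] = {0,1}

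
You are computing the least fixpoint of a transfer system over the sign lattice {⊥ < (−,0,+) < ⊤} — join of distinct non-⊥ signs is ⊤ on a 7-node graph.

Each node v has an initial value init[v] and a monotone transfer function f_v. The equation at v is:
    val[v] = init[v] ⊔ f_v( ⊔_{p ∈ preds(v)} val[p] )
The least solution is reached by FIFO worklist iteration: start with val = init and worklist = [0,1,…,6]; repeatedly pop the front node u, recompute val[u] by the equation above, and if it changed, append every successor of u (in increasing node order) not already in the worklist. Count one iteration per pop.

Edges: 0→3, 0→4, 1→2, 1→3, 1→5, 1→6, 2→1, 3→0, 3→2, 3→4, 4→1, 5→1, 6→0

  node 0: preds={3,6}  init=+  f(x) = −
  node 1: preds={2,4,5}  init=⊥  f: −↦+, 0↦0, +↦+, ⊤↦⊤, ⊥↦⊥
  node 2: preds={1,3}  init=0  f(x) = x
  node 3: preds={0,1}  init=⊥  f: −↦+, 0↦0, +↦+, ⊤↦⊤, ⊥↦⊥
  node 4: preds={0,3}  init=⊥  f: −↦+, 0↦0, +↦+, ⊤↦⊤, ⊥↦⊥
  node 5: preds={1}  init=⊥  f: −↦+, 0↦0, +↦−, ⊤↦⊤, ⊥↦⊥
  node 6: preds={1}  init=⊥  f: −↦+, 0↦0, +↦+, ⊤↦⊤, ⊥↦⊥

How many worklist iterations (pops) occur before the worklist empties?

16

Worklist (16 pops):
  #1 pop 0: in=⊥ → ⊤ (was +); enqueue []
  #2 pop 1: in=0 → 0 (was ⊥); enqueue []
  #3 pop 2: in=0 → 0 (no change)
  #4 pop 3: in=⊤ → ⊤ (was ⊥); enqueue [0,2]
  #5 pop 4: in=⊤ → ⊤ (was ⊥); enqueue [1]
  #6 pop 5: in=0 → 0 (was ⊥); enqueue []
  #7 pop 6: in=0 → 0 (was ⊥); enqueue []
  #8 pop 0: in=⊤ → ⊤ (no change)
  #9 pop 2: in=⊤ → ⊤ (was 0); enqueue []
  #10 pop 1: in=⊤ → ⊤ (was 0); enqueue [2,3,5,6]
  #11 pop 2: in=⊤ → ⊤ (no change)
  #12 pop 3: in=⊤ → ⊤ (no change)
  #13 pop 5: in=⊤ → ⊤ (was 0); enqueue [1]
  #14 pop 6: in=⊤ → ⊤ (was 0); enqueue [0]
  #15 pop 1: in=⊤ → ⊤ (no change)
  #16 pop 0: in=⊤ → ⊤ (no change)

Fixpoint:
  val[0] = ⊤
  val[1] = ⊤
  val[2] = ⊤
  val[3] = ⊤
  val[4] = ⊤
  val[5] = ⊤
  val[6] = ⊤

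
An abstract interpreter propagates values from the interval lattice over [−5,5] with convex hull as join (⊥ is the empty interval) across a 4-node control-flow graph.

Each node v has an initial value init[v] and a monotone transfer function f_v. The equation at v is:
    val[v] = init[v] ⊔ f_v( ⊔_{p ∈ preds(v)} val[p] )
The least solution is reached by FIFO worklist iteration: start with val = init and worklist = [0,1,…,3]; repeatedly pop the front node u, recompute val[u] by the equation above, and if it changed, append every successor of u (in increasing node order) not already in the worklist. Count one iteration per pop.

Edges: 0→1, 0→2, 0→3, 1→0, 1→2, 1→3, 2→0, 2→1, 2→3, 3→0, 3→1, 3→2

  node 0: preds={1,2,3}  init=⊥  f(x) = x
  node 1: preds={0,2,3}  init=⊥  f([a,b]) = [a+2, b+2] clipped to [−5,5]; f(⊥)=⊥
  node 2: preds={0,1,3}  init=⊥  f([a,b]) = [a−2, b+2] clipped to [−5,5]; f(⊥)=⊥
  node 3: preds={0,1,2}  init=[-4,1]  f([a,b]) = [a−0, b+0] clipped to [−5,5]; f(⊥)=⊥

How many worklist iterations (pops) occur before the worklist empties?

Iteration log — 9 steps:
  step 1. node 0  ⊔preds=[-4,1]  new=[-4,1]  old=⊥  +wl: 
  step 2. node 1  ⊔preds=[-4,1]  new=[-2,3]  old=⊥  +wl: 0
  step 3. node 2  ⊔preds=[-4,3]  new=[-5,5]  old=⊥  +wl: 1
  step 4. node 3  ⊔preds=[-5,5]  new=[-5,5]  old=[-4,1]  +wl: 2
  step 5. node 0  ⊔preds=[-5,5]  new=[-5,5]  old=[-4,1]  +wl: 3
  step 6. node 1  ⊔preds=[-5,5]  new=[-3,5]  old=[-2,3]  +wl: 0
  step 7. node 2  ⊔preds=[-5,5]  new=[-5,5]  stable
  step 8. node 3  ⊔preds=[-5,5]  new=[-5,5]  stable
  step 9. node 0  ⊔preds=[-5,5]  new=[-5,5]  stable

Least fixpoint reached:
  node 0: [-5,5]
  node 1: [-3,5]
  node 2: [-5,5]
  node 3: [-5,5]

9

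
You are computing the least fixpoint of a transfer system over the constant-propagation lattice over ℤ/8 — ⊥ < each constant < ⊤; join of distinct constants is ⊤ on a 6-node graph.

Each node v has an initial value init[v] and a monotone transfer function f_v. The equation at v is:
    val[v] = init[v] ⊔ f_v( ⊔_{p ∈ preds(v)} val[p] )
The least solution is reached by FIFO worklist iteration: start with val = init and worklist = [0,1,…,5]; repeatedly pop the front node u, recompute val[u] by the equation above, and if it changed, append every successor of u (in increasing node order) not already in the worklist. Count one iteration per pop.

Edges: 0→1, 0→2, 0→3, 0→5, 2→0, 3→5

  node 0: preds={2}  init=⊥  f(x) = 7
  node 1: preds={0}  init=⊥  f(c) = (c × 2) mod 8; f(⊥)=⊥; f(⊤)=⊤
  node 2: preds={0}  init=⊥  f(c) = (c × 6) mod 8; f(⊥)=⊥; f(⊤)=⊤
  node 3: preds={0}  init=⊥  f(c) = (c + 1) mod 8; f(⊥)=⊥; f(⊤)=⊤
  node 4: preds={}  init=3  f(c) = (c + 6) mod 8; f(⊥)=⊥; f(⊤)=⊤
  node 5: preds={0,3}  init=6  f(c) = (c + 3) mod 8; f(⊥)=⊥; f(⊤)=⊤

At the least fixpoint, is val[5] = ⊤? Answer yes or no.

Worklist (7 pops):
  #1 pop 0: in=⊥ → 7 (was ⊥); enqueue []
  #2 pop 1: in=7 → 6 (was ⊥); enqueue []
  #3 pop 2: in=7 → 2 (was ⊥); enqueue [0]
  #4 pop 3: in=7 → 0 (was ⊥); enqueue []
  #5 pop 4: in=⊥ → 3 (no change)
  #6 pop 5: in=⊤ → ⊤ (was 6); enqueue []
  #7 pop 0: in=2 → 7 (no change)

Fixpoint:
  val[0] = 7
  val[1] = 6
  val[2] = 2
  val[3] = 0
  val[4] = 3
  val[5] = ⊤

yes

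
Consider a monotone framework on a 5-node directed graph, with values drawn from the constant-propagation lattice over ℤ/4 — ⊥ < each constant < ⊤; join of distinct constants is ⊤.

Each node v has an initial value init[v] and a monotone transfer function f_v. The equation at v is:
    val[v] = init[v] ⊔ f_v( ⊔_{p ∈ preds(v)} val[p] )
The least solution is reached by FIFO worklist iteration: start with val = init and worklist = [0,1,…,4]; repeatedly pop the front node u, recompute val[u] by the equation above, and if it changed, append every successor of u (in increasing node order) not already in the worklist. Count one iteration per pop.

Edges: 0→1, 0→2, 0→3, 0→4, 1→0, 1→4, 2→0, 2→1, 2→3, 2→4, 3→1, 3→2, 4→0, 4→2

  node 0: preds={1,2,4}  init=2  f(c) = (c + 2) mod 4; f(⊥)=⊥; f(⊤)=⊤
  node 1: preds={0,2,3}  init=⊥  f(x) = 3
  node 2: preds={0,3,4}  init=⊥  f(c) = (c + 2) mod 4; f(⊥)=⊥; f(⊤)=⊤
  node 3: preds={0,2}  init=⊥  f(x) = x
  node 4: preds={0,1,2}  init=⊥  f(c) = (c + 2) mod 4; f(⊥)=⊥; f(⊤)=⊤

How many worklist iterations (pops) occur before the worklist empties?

Trace (12 dequeues):
  [1] u=0 | in ⊥ | out 2 | ==
  [2] u=1 | in 2 | out 3 | prev ⊥ | push {0}
  [3] u=2 | in 2 | out 0 | prev ⊥ | push {1}
  [4] u=3 | in ⊤ | out ⊤ | prev ⊥ | push {2}
  [5] u=4 | in ⊤ | out ⊤ | prev ⊥ | push {}
  [6] u=0 | in ⊤ | out ⊤ | prev 2 | push {3,4}
  [7] u=1 | in ⊤ | out 3 | ==
  [8] u=2 | in ⊤ | out ⊤ | prev 0 | push {0,1}
  [9] u=3 | in ⊤ | out ⊤ | ==
  [10] u=4 | in ⊤ | out ⊤ | ==
  [11] u=0 | in ⊤ | out ⊤ | ==
  [12] u=1 | in ⊤ | out 3 | ==

Converged values:
  [0] ⊤
  [1] 3
  [2] ⊤
  [3] ⊤
  [4] ⊤

12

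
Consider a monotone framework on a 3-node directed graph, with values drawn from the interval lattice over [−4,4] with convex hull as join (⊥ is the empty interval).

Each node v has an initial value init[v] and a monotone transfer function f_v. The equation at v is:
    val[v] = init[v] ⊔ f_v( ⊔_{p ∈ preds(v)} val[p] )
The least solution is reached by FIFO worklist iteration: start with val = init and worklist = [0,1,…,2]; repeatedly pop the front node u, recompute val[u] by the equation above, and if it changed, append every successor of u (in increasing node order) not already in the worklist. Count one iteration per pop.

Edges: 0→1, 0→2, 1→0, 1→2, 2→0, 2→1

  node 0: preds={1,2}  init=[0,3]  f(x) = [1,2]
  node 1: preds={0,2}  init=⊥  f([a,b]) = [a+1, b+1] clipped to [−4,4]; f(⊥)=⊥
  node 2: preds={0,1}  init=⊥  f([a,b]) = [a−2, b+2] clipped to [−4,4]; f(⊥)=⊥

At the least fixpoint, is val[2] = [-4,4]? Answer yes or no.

yes

Iteration log — 15 steps:
  step 1. node 0  ⊔preds=⊥  new=[0,3]  stable
  step 2. node 1  ⊔preds=[0,3]  new=[1,4]  old=⊥  +wl: 0
  step 3. node 2  ⊔preds=[0,4]  new=[-2,4]  old=⊥  +wl: 1
  step 4. node 0  ⊔preds=[-2,4]  new=[0,3]  stable
  step 5. node 1  ⊔preds=[-2,4]  new=[-1,4]  old=[1,4]  +wl: 0,2
  step 6. node 0  ⊔preds=[-2,4]  new=[0,3]  stable
  step 7. node 2  ⊔preds=[-1,4]  new=[-3,4]  old=[-2,4]  +wl: 0,1
  step 8. node 0  ⊔preds=[-3,4]  new=[0,3]  stable
  step 9. node 1  ⊔preds=[-3,4]  new=[-2,4]  old=[-1,4]  +wl: 0,2
  step 10. node 0  ⊔preds=[-3,4]  new=[0,3]  stable
  step 11. node 2  ⊔preds=[-2,4]  new=[-4,4]  old=[-3,4]  +wl: 0,1
  step 12. node 0  ⊔preds=[-4,4]  new=[0,3]  stable
  step 13. node 1  ⊔preds=[-4,4]  new=[-3,4]  old=[-2,4]  +wl: 0,2
  step 14. node 0  ⊔preds=[-4,4]  new=[0,3]  stable
  step 15. node 2  ⊔preds=[-3,4]  new=[-4,4]  stable

Least fixpoint reached:
  node 0: [0,3]
  node 1: [-3,4]
  node 2: [-4,4]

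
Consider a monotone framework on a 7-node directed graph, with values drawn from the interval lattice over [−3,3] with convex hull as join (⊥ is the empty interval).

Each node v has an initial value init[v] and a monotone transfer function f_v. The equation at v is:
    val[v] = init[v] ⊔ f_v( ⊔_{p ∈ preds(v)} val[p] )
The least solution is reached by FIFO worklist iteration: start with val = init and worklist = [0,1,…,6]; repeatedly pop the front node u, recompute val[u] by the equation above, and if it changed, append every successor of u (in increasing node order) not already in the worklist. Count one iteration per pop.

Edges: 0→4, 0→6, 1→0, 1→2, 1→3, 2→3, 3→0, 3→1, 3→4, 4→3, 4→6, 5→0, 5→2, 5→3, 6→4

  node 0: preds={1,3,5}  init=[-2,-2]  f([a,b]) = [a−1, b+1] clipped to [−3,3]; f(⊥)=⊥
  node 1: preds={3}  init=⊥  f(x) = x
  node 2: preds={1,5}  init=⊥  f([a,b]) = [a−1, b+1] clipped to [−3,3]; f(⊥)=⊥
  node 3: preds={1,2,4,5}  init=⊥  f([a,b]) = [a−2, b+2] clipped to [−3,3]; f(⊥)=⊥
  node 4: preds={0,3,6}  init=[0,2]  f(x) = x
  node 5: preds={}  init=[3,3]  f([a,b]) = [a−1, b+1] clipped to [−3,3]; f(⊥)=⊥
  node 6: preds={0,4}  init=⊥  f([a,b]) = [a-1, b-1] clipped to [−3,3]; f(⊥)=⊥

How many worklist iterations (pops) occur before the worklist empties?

Worklist (18 pops):
  #1 pop 0: in=[3,3] → [-2,3] (was [-2,-2]); enqueue []
  #2 pop 1: in=⊥ → ⊥ (no change)
  #3 pop 2: in=[3,3] → [2,3] (was ⊥); enqueue []
  #4 pop 3: in=[0,3] → [-2,3] (was ⊥); enqueue [0,1]
  #5 pop 4: in=[-2,3] → [-2,3] (was [0,2]); enqueue [3]
  #6 pop 5: in=⊥ → [3,3] (no change)
  #7 pop 6: in=[-2,3] → [-3,2] (was ⊥); enqueue [4]
  #8 pop 0: in=[-2,3] → [-3,3] (was [-2,3]); enqueue [6]
  #9 pop 1: in=[-2,3] → [-2,3] (was ⊥); enqueue [0,2]
  #10 pop 3: in=[-2,3] → [-3,3] (was [-2,3]); enqueue [1]
  #11 pop 4: in=[-3,3] → [-3,3] (was [-2,3]); enqueue [3]
  #12 pop 6: in=[-3,3] → [-3,2] (no change)
  #13 pop 0: in=[-3,3] → [-3,3] (no change)
  #14 pop 2: in=[-2,3] → [-3,3] (was [2,3]); enqueue []
  #15 pop 1: in=[-3,3] → [-3,3] (was [-2,3]); enqueue [0,2]
  #16 pop 3: in=[-3,3] → [-3,3] (no change)
  #17 pop 0: in=[-3,3] → [-3,3] (no change)
  #18 pop 2: in=[-3,3] → [-3,3] (no change)

Fixpoint:
  val[0] = [-3,3]
  val[1] = [-3,3]
  val[2] = [-3,3]
  val[3] = [-3,3]
  val[4] = [-3,3]
  val[5] = [3,3]
  val[6] = [-3,2]

18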